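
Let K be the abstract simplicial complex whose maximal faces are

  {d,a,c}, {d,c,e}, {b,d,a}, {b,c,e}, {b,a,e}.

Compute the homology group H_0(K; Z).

We work with the vertex ordering a < b < c < d < e. The simplices of K, each written with vertices in increasing order, are:

  0-simplices (5): a, b, c, d, e
  1-simplices (10): ab, ac, ad, ae, bc, bd, be, cd, ce, de
  2-simplices (5): abd, abe, acd, bce, cde

Hence C_0 ≅ Z^5, C_1 ≅ Z^10, C_2 ≅ Z^5.

∂_1: C_1 → C_0 maps an edge to its endpoints' difference, ∂[p,q] = q − p. For instance
  ∂ae = e − a.
The 5×10 boundary matrix has rank 4 and Smith normal form diag(1,1,1,1).

∂_2: C_2 → C_1 maps a triangle to the signed sum of its edges. For instance
  ∂cde = de − ce + cd,
  ∂abe = be − ae + ab.
As a 10×5 matrix over Z this has rank 5, with invariant factors (1,1,1,1,1).

From H_k ≅ ker(∂_k) / im(∂_{k+1}) we obtain:

  H_0: rank C_0 − rank ∂_1 = 5 − 4 = 1, and the invariant factors of ∂_1 are all 1, so H_0 = Z.

H_0 ≅ Z.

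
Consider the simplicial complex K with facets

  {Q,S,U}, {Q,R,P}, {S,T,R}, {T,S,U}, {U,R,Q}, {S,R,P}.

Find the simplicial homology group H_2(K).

Fix the vertex order P < Q < R < S < T < U and write every simplex with vertices in increasing order. Then dim K = 2 and the simplices of K are:

  0-simplices (6): P, Q, R, S, T, U
  1-simplices (12): PQ, PR, PS, QR, QS, QU, RS, RT, RU, ST, SU, TU
  2-simplices (6): PQR, PRS, QRU, QSU, RST, STU

Hence C_0 ≅ Z^6, C_1 ≅ Z^12, C_2 ≅ Z^6.

∂_1: C_1 → C_0 maps an edge to its endpoints' difference, ∂[p,q] = q − p. For instance
  ∂RT = T − R.
As a 6×12 matrix over Z this has rank 5, with invariant factors (1,1,1,1,1).

∂_2: C_2 → C_1 acts by ∂[p,q,r] = [q,r] − [p,r] + [p,q]. For instance
  ∂PRS = RS − PS + PR,
  ∂PQR = QR − PR + PQ.
As a 12×6 matrix over Z this has rank 6, with invariant factors (1,1,1,1,1,1).

Reading off H_k = ker ∂_k / im ∂_{k+1}:

  H_2: rank ker ∂_2 − rank ∂_3 = (6 − 6) − 0 = 0, and there is no ∂_3, so H_2 ≅ 0.

(K is a triangulation of the cylinder S^1 x I.)

H_2 ≅ 0.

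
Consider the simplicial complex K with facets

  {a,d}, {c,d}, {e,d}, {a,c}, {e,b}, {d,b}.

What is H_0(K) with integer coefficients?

Order the vertices as a < b < c < d < e. Listing each simplex with vertices in this order, K has dimension 1 with simplices:

  0-simplices (5): a, b, c, d, e
  1-simplices (6): ac, ad, bd, be, cd, de

giving chain groups C_0 ≅ Z^5, C_1 ≅ Z^6.

The boundary map ∂_1: C_1 → C_0 sends each edge [p,q] (with p < q) to q − p. For instance
  ∂ad = d − a.
This gives a 5×6 integer matrix of rank 4; reducing to Smith normal form yields diagonal entries (1,1,1,1).

Now H_k = ker ∂_k / im ∂_{k+1}, so:

  H_0: rank C_0 − rank ∂_1 = 5 − 4 = 1, and the invariant factors of ∂_1 are all 1, so H_0 = Z.

(K is a triangulation of a wedge of 2 circles.)

H_0 = Z.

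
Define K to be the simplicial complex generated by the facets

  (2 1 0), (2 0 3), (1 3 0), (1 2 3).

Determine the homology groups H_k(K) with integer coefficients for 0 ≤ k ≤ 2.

H_0 = Z,  H_1 = 0,  H_2 = Z.

Fix the vertex order 0 < 1 < 2 < 3 and write every simplex with vertices in increasing order. Then dim K = 2 and the simplices of K are:

  0-simplices (4): [0], [1], [2], [3]
  1-simplices (6): [0,1], [0,2], [0,3], [1,2], [1,3], [2,3]
  2-simplices (4): [0,1,2], [0,1,3], [0,2,3], [1,2,3]

giving chain groups C_0 ≅ Z^4, C_1 ≅ Z^6, C_2 ≅ Z^4.

Boundary ∂_1: C_1 → C_0 maps an edge to its endpoints' difference, ∂[p,q] = q − p.
As a 4×6 matrix over Z this has rank 3, with invariant factors (1,1,1).

Boundary ∂_2: C_2 → C_1 maps a triangle to the signed sum of its edges. For instance
  ∂[0,2,3] = [2,3] − [0,3] + [0,2],
  ∂[0,1,3] = [1,3] − [0,3] + [0,1].
This gives a 6×4 integer matrix of rank 3; reducing to Smith normal form yields diagonal entries (1,1,1).

Computing H_k = (kernel of ∂_k) / (image of ∂_{k+1}):

  H_0: rank C_0 − rank ∂_1 = 4 − 3 = 1, and the invariant factors of ∂_1 are all 1, so H_0 ≅ Z.
  H_1: rank ker ∂_1 − rank ∂_2 = (6 − 3) − 3 = 0, and the invariant factors of ∂_2 are all 1, so H_1 ≅ 0.
  H_2: rank ker ∂_2 − rank ∂_3 = (4 − 3) − 0 = 1, and there is no ∂_3, so H_2 ≅ Z.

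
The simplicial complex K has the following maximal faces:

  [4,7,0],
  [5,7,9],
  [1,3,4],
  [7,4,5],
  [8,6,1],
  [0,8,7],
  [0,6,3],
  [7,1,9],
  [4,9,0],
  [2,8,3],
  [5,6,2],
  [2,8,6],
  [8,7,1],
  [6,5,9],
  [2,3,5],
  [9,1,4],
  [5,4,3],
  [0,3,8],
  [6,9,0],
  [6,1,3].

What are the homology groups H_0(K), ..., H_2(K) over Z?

H_0 = Z,  H_1 = Z ⊕ Z_2,  H_2 = 0.

Fix the vertex order 0 < 1 < 2 < 3 < 4 < 5 < 6 < 7 < 8 < 9 and write every simplex with vertices in increasing order. Then dim K = 2 and the simplices of K are:

  0-simplices (10): [0], [1], [2], [3], [4], [5], [6], [7], [8], [9]
  1-simplices (30): (30 of them)
  2-simplices (20): (20 of them)

Hence C_0 ≅ Z^10, C_1 ≅ Z^30, C_2 ≅ Z^20.

Boundary ∂_1: C_1 → C_0 maps an edge to its endpoints' difference, ∂[p,q] = q − p. For instance
  ∂[2,6] = [6] − [2].
As a 10×30 matrix over Z this has rank 9, with invariant factors (1,1,1,1,1,1,1,1,1).

The boundary map ∂_2: C_2 → C_1 sends each 2-simplex [p,q,r] to [q,r] − [p,r] + [p,q]. For instance
  ∂[1,3,6] = [3,6] − [1,6] + [1,3],
  ∂[1,7,9] = [7,9] − [1,9] + [1,7].
This gives a 30×20 integer matrix of rank 20; reducing to Smith normal form yields diagonal entries (1,1,1,1,1,1,1,1,1,1,1,1,1,1,1,1,1,1,1,2).

From H_k ≅ ker(∂_k) / im(∂_{k+1}) we obtain:

  H_0: rank C_0 − rank ∂_1 = 10 − 9 = 1, and the invariant factors of ∂_1 are all 1, so H_0 = Z.
  H_1: rank ker ∂_1 − rank ∂_2 = (30 − 9) − 20 = 1, and ∂_2 has invariant factor 2 > 1, so H_1 = Z ⊕ Z_2.
  H_2: rank ker ∂_2 − rank ∂_3 = (20 − 20) − 0 = 0, and there is no ∂_3, so H_2 = 0.

(K is a triangulation of the Klein bottle.)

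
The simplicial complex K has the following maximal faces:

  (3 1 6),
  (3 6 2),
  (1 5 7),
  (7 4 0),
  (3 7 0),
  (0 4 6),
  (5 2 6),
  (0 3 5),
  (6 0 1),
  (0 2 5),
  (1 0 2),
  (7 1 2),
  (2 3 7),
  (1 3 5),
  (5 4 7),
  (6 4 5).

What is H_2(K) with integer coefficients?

H_2 = Z.

Order the vertices as 0 < 1 < 2 < 3 < 4 < 5 < 6 < 7. Listing each simplex with vertices in this order, K has dimension 2 with simplices:

  0-simplices (8): [0], [1], [2], [3], [4], [5], [6], [7]
  1-simplices (24): (24 of them)
  2-simplices (16): [0,1,2], [0,1,6], [0,2,5], [0,3,5], [0,3,7], [0,4,6], [0,4,7], [1,2,7], [1,3,5], [1,3,6], [1,5,7], [2,3,6], [2,3,7], [2,5,6], [4,5,6], [4,5,7]

giving chain groups C_0 ≅ Z^8, C_1 ≅ Z^24, C_2 ≅ Z^16.

∂_1: C_1 → C_0 sends each edge [p,q] (with p < q) to q − p. For instance
  ∂[1,7] = [7] − [1].
The resulting 8×24 matrix has rank 7, and its Smith normal form has invariant factors (1,1,1,1,1,1,1).

Boundary ∂_2: C_2 → C_1 acts by ∂[p,q,r] = [q,r] − [p,r] + [p,q]. For instance
  ∂[4,5,6] = [5,6] − [4,6] + [4,5],
  ∂[0,4,6] = [4,6] − [0,6] + [0,4].
The 24×16 boundary matrix has rank 15 and Smith normal form diag(1,1,1,1,1,1,1,1,1,1,1,1,1,1,1).

Reading off H_k = ker ∂_k / im ∂_{k+1}:

  H_2: rank ker ∂_2 − rank ∂_3 = (16 − 15) − 0 = 1, and there is no ∂_3, so H_2 = Z.

(K is a triangulation of the torus T^2.)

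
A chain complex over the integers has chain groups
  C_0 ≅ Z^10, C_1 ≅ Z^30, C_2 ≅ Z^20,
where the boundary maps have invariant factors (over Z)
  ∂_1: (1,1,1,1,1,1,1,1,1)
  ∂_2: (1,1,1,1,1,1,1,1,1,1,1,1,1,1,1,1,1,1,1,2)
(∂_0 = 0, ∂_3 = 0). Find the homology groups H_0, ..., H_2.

H_0 ≅ Z,  H_1 ≅ Z ⊕ Z_2,  H_2 = 0.

H_0: b_0 = 10 − 0 − 9 = 1; torsion from ∂_1 factors > 1: none. So H_0 ≅ Z.
H_1: b_1 = 30 − 9 − 20 = 1; torsion from ∂_2 factors > 1: [2]. So H_1 ≅ Z ⊕ Z_2.
H_2: b_2 = 20 − 20 − 0 = 0; torsion from ∂_3 factors > 1: none. So H_2 ≅ 0.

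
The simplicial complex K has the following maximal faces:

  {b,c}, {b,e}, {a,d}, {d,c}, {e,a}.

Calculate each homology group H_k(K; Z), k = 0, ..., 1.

H_0 ≅ Z,  H_1 ≅ Z.

Fix the vertex order a < b < c < d < e and write every simplex with vertices in increasing order. Then dim K = 1 and the simplices of K are:

  0-simplices (5): a, b, c, d, e
  1-simplices (5): ad, ae, bc, be, cd

so the chain groups are C_0 ≅ Z^5, C_1 ≅ Z^5.

∂_1: C_1 → C_0 is given by ∂[p,q] = [q] − [p].
This gives a 5×5 integer matrix of rank 4; reducing to Smith normal form yields diagonal entries (1,1,1,1).

Computing H_k = (kernel of ∂_k) / (image of ∂_{k+1}):

  H_0: rank C_0 − rank ∂_1 = 5 − 4 = 1, and the invariant factors of ∂_1 are all 1, so H_0 = Z.
  H_1: rank ker ∂_1 − rank ∂_2 = (5 − 4) − 0 = 1, and there is no ∂_2, so H_1 = Z.

(K is a triangulation of the circle S^1.)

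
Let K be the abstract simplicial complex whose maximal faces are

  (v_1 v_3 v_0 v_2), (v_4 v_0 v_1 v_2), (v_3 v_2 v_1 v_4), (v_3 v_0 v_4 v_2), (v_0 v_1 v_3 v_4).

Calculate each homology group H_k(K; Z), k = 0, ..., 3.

K has 5 vertices, 10 edges, 10 triangles, 5 3-simplices.
rank ∂_0 = 0, rank ∂_1 = 4 ⇒ b_0 = 5 − 0 − 4 = 1; all invariant factors of ∂_1 are 1 so no torsion. So H_0 = Z.
rank ∂_1 = 4, rank ∂_2 = 6 ⇒ b_1 = 10 − 4 − 6 = 0; all invariant factors of ∂_2 are 1 so no torsion. So H_1 = 0.
rank ∂_2 = 6, rank ∂_3 = 4 ⇒ b_2 = 10 − 6 − 4 = 0; all invariant factors of ∂_3 are 1 so no torsion. So H_2 = 0.
rank ∂_3 = 4, rank ∂_4 = 0 ⇒ b_3 = 5 − 4 − 0 = 1. So H_3 = Z.

H_0 ≅ Z,  H_1 = 0,  H_2 = 0,  H_3 ≅ Z.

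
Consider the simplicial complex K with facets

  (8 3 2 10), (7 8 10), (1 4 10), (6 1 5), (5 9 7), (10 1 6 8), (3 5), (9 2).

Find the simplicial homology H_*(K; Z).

H_0 ≅ Z,  H_1 ≅ Z^3,  H_2 = 0,  H_3 = 0.

We work with the vertex ordering 1 < 2 < 3 < 4 < 5 < 6 < 7 < 8 < 9 < 10. The simplices of K, each written with vertices in increasing order, are:

  0-simplices (10): [1], [2], [3], [4], [5], [6], [7], [8], [9], [10]
  1-simplices (22): [1,4], [1,5], [1,6], [1,8], [1,10], [2,3], [2,8], [2,9], [2,10], [3,5], [3,8], [3,10], [4,10], [5,6], [5,7], [5,9], [6,8], [6,10], [7,8], [7,9], [7,10], [8,10]
  2-simplices (12): [1,4,10], [1,5,6], [1,6,8], [1,6,10], [1,8,10], [2,3,8], [2,3,10], [2,8,10], [3,8,10], [5,7,9], [6,8,10], [7,8,10]
  3-simplices (2): [1,6,8,10], [2,3,8,10]

giving chain groups C_0 ≅ Z^10, C_1 ≅ Z^22, C_2 ≅ Z^12, C_3 ≅ Z^2.

∂_1: C_1 → C_0 sends each edge [p,q] (with p < q) to q − p.
The 10×22 boundary matrix has rank 9 and Smith normal form diag(1,1,1,1,1,1,1,1,1).

∂_2: C_2 → C_1 sends each 2-simplex [p,q,r] to [q,r] − [p,r] + [p,q]. For instance
  ∂[6,8,10] = [8,10] − [6,10] + [6,8],
  ∂[1,4,10] = [4,10] − [1,10] + [1,4].
As a 22×12 matrix over Z this has rank 10, with invariant factors (1,1,1,1,1,1,1,1,1,1).

Boundary ∂_3: C_3 → C_2 sends each 3-simplex σ to the alternating sum Σ_i (−1)^i (σ with its i-th vertex removed). For instance
  ∂[2,3,8,10] = [3,8,10] − [2,8,10] + [2,3,10] − [2,3,8],
  ∂[1,6,8,10] = [6,8,10] − [1,8,10] + [1,6,10] − [1,6,8].
This gives a 12×2 integer matrix of rank 2; reducing to Smith normal form yields diagonal entries (1,1).

Reading off H_k = ker ∂_k / im ∂_{k+1}:

  H_0: rank C_0 − rank ∂_1 = 10 − 9 = 1, and the invariant factors of ∂_1 are all 1, so H_0 ≅ Z.
  H_1: rank ker ∂_1 − rank ∂_2 = (22 − 9) − 10 = 3, and the invariant factors of ∂_2 are all 1, so H_1 ≅ Z^3.
  H_2: rank ker ∂_2 − rank ∂_3 = (12 − 10) − 2 = 0, and the invariant factors of ∂_3 are all 1, so H_2 ≅ 0.
  H_3: rank ker ∂_3 − rank ∂_4 = (2 − 2) − 0 = 0, and there is no ∂_4, so H_3 ≅ 0.

As a check, the Euler characteristic is 10 − 22 + 12 − 2 = -2, which agrees with 1 − 3 + 0 − 0 = -2.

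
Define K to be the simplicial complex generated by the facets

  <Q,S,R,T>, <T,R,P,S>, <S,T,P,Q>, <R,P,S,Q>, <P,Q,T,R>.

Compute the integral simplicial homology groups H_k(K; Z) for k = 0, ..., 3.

We work with the vertex ordering P < Q < R < S < T. The simplices of K, each written with vertices in increasing order, are:

  0-simplices (5): P, Q, R, S, T
  1-simplices (10): PQ, PR, PS, PT, QR, QS, QT, RS, RT, ST
  2-simplices (10): PQR, PQS, PQT, PRS, PRT, PST, QRS, QRT, QST, RST
  3-simplices (5): PQRS, PQRT, PQST, PRST, QRST

giving chain groups C_0 ≅ Z^5, C_1 ≅ Z^10, C_2 ≅ Z^10, C_3 ≅ Z^5.

Boundary ∂_1: C_1 → C_0 maps an edge to its endpoints' difference, ∂[p,q] = q − p.
The resulting 5×10 matrix has rank 4, and its Smith normal form has invariant factors (1,1,1,1).

∂_2: C_2 → C_1 sends each 2-simplex [p,q,r] to [q,r] − [p,r] + [p,q]. For instance
  ∂PQR = QR − PR + PQ,
  ∂QRS = RS − QS + QR.
The resulting 10×10 matrix has rank 6, and its Smith normal form has invariant factors (1,1,1,1,1,1).

Boundary ∂_3: C_3 → C_2 sends each 3-simplex σ to the alternating sum Σ_i (−1)^i (σ with its i-th vertex removed). For instance
  ∂QRST = RST − QST + QRT − QRS,
  ∂PQRT = QRT − PRT + PQT − PQR.
As a 10×5 matrix over Z this has rank 4, with invariant factors (1,1,1,1).

From H_k ≅ ker(∂_k) / im(∂_{k+1}) we obtain:

  H_0: rank C_0 − rank ∂_1 = 5 − 4 = 1, and the invariant factors of ∂_1 are all 1, so H_0 = Z.
  H_1: rank ker ∂_1 − rank ∂_2 = (10 − 4) − 6 = 0, and the invariant factors of ∂_2 are all 1, so H_1 = 0.
  H_2: rank ker ∂_2 − rank ∂_3 = (10 − 6) − 4 = 0, and the invariant factors of ∂_3 are all 1, so H_2 = 0.
  H_3: rank ker ∂_3 − rank ∂_4 = (5 − 4) − 0 = 1, and there is no ∂_4, so H_3 = Z.

As a check, the Euler characteristic is 5 − 10 + 10 − 5 = 0, which agrees with 1 − 0 + 0 − 1 = 0.

H_0 = Z,  H_1 = 0,  H_2 = 0,  H_3 = Z.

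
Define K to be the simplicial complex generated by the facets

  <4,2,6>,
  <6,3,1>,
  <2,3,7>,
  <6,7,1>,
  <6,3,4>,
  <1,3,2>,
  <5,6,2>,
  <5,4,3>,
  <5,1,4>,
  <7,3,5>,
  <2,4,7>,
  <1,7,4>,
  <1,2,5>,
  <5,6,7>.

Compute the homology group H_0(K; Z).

Fix the vertex order 1 < 2 < 3 < 4 < 5 < 6 < 7 and write every simplex with vertices in increasing order. Then dim K = 2 and the simplices of K are:

  0-simplices (7): [1], [2], [3], [4], [5], [6], [7]
  1-simplices (21): [1,2], [1,3], [1,4], [1,5], [1,6], [1,7], [2,3], [2,4], [2,5], [2,6], [2,7], [3,4], [3,5], [3,6], [3,7], [4,5], [4,6], [4,7], [5,6], [5,7], [6,7]
  2-simplices (14): [1,2,3], [1,2,5], [1,3,6], [1,4,5], [1,4,7], [1,6,7], [2,3,7], [2,4,6], [2,4,7], [2,5,6], [3,4,5], [3,4,6], [3,5,7], [5,6,7]

so the chain groups are C_0 ≅ Z^7, C_1 ≅ Z^21, C_2 ≅ Z^14.

∂_1: C_1 → C_0 is given by ∂[p,q] = [q] − [p].
This gives a 7×21 integer matrix of rank 6; reducing to Smith normal form yields diagonal entries (1,1,1,1,1,1).

The boundary map ∂_2: C_2 → C_1 acts by ∂[p,q,r] = [q,r] − [p,r] + [p,q]. For instance
  ∂[2,5,6] = [5,6] − [2,6] + [2,5],
  ∂[1,3,6] = [3,6] − [1,6] + [1,3].
As a 21×14 matrix over Z this has rank 13, with invariant factors (1,1,1,1,1,1,1,1,1,1,1,1,1).

From H_k ≅ ker(∂_k) / im(∂_{k+1}) we obtain:

  H_0: rank C_0 − rank ∂_1 = 7 − 6 = 1, and the invariant factors of ∂_1 are all 1, so H_0 ≅ Z.

H_0 = Z.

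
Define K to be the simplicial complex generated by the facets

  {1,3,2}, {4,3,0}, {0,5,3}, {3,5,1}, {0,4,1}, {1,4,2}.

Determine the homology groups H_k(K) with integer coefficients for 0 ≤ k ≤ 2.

K has 6 vertices, 12 edges, 6 triangles.
rank ∂_0 = 0, rank ∂_1 = 5 ⇒ b_0 = 6 − 0 − 5 = 1; all invariant factors of ∂_1 are 1 so no torsion. So H_0 ≅ Z.
rank ∂_1 = 5, rank ∂_2 = 6 ⇒ b_1 = 12 − 5 − 6 = 1; all invariant factors of ∂_2 are 1 so no torsion. So H_1 ≅ Z.
rank ∂_2 = 6, rank ∂_3 = 0 ⇒ b_2 = 6 − 6 − 0 = 0. So H_2 ≅ 0.

H_0 = Z,  H_1 = Z,  H_2 = 0.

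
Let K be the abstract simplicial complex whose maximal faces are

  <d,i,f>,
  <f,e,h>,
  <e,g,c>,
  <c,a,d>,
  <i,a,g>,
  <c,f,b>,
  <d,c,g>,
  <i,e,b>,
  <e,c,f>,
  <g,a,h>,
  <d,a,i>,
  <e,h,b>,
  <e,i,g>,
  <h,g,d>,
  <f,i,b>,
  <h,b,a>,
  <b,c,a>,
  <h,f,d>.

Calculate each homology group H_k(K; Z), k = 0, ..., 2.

Fix the vertex order a < b < c < d < e < f < g < h < i and write every simplex with vertices in increasing order. Then dim K = 2 and the simplices of K are:

  0-simplices (9): a, b, c, d, e, f, g, h, i
  1-simplices (27): ab, ac, ad, ag, ah, ai, bc, be, bf, bh, bi, cd, ce, cf, cg, df, dg, dh, di, ef, eg, eh, ei, fh, fi, gh, gi
  2-simplices (18): abc, abh, acd, adi, agh, agi, bcf, beh, bei, bfi, cdg, cef, ceg, dfh, dfi, dgh, efh, egi

so the chain groups are C_0 ≅ Z^9, C_1 ≅ Z^27, C_2 ≅ Z^18.

The boundary map ∂_1: C_1 → C_0 is given by ∂[p,q] = [q] − [p]. For instance
  ∂ai = i − a.
This gives a 9×27 integer matrix of rank 8; reducing to Smith normal form yields diagonal entries (1,1,1,1,1,1,1,1).

The boundary map ∂_2: C_2 → C_1 acts by ∂[p,q,r] = [q,r] − [p,r] + [p,q]. For instance
  ∂agi = gi − ai + ag,
  ∂abh = bh − ah + ab.
This gives a 27×18 integer matrix of rank 18; reducing to Smith normal form yields diagonal entries (1,1,1,1,1,1,1,1,1,1,1,1,1,1,1,1,1,2).

Now H_k = ker ∂_k / im ∂_{k+1}, so:

  H_0: rank C_0 − rank ∂_1 = 9 − 8 = 1, and the invariant factors of ∂_1 are all 1, so H_0 ≅ Z.
  H_1: rank ker ∂_1 − rank ∂_2 = (27 − 8) − 18 = 1, and ∂_2 has invariant factor 2 > 1, so H_1 ≅ Z × Z/2.
  H_2: rank ker ∂_2 − rank ∂_3 = (18 − 18) − 0 = 0, and there is no ∂_3, so H_2 ≅ 0.

As a check, the Euler characteristic is 9 − 27 + 18 = 0, which agrees with 1 − 1 + 0 = 0.
(K is a triangulation of the Klein bottle.)

H_0 = Z,  H_1 = Z × Z/2,  H_2 = 0.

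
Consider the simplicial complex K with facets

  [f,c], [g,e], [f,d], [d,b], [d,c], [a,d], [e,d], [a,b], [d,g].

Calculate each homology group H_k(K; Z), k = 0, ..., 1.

H_0 ≅ Z,  H_1 ≅ Z^3.

Order the vertices as a < b < c < d < e < f < g. Listing each simplex with vertices in this order, K has dimension 1 with simplices:

  0-simplices (7): a, b, c, d, e, f, g
  1-simplices (9): ab, ad, bd, cd, cf, de, df, dg, eg

Hence C_0 ≅ Z^7, C_1 ≅ Z^9.

The boundary map ∂_1: C_1 → C_0 is given by ∂[p,q] = [q] − [p]. For instance
  ∂cd = d − c.
The resulting 7×9 matrix has rank 6, and its Smith normal form has invariant factors (1,1,1,1,1,1).

From H_k ≅ ker(∂_k) / im(∂_{k+1}) we obtain:

  H_0: rank C_0 − rank ∂_1 = 7 − 6 = 1, and the invariant factors of ∂_1 are all 1, so H_0 ≅ Z.
  H_1: rank ker ∂_1 − rank ∂_2 = (9 − 6) − 0 = 3, and there is no ∂_2, so H_1 ≅ Z^3.

As a check, the Euler characteristic is 7 − 9 = -2, which agrees with 1 − 3 = -2.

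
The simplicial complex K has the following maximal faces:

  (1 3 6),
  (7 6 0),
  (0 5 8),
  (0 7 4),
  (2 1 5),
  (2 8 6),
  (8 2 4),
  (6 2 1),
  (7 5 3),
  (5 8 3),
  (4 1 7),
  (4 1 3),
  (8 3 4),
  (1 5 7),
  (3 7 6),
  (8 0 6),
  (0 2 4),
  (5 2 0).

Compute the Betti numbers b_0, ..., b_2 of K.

K has 9 vertices, 27 edges, 18 triangles.
rank ∂_0 = 0, rank ∂_1 = 8 ⇒ b_0 = 9 − 0 − 8 = 1; all invariant factors of ∂_1 are 1 so no torsion. So H_0 ≅ Z.
rank ∂_1 = 8, rank ∂_2 = 18 ⇒ b_1 = 27 − 8 − 18 = 1; ∂_2 has invariant factor(s) [2] giving torsion. So H_1 ≅ Z ⊕ Z_2.
rank ∂_2 = 18, rank ∂_3 = 0 ⇒ b_2 = 18 − 18 − 0 = 0. So H_2 ≅ 0.

b_0 = 1, b_1 = 1, b_2 = 0.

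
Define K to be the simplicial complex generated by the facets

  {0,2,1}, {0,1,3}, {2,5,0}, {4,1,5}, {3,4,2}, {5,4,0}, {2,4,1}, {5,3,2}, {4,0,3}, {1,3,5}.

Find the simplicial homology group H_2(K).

Take the total order 0 < 1 < 2 < 3 < 4 < 5 on the vertex set. Then K (dimension 2) consists of the simplices:

  0-simplices (6): [0], [1], [2], [3], [4], [5]
  1-simplices (15): [0,1], [0,2], [0,3], [0,4], [0,5], [1,2], [1,3], [1,4], [1,5], [2,3], [2,4], [2,5], [3,4], [3,5], [4,5]
  2-simplices (10): [0,1,2], [0,1,3], [0,2,5], [0,3,4], [0,4,5], [1,2,4], [1,3,5], [1,4,5], [2,3,4], [2,3,5]

giving chain groups C_0 ≅ Z^6, C_1 ≅ Z^15, C_2 ≅ Z^10.

∂_1: C_1 → C_0 sends each edge [p,q] (with p < q) to q − p. For instance
  ∂[0,3] = [3] − [0].
The 6×15 boundary matrix has rank 5 and Smith normal form diag(1,1,1,1,1).

Boundary ∂_2: C_2 → C_1 maps a triangle to the signed sum of its edges. For instance
  ∂[1,3,5] = [3,5] − [1,5] + [1,3],
  ∂[0,1,2] = [1,2] − [0,2] + [0,1].
As a 15×10 matrix over Z this has rank 10, with invariant factors (1,1,1,1,1,1,1,1,1,2).

From H_k ≅ ker(∂_k) / im(∂_{k+1}) we obtain:

  H_2: rank ker ∂_2 − rank ∂_3 = (10 − 10) − 0 = 0, and there is no ∂_3, so H_2 ≅ 0.

H_2 = 0.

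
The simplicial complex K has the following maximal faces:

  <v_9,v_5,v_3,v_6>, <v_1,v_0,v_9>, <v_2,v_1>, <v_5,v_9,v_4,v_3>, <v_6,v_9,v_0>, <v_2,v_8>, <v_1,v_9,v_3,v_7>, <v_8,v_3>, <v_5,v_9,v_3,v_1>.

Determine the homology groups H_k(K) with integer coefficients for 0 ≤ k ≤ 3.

Order the vertices as v_0 < v_1 < v_2 < v_3 < v_4 < v_5 < v_6 < v_7 < v_8 < v_9. Listing each simplex with vertices in this order, K has dimension 3 with simplices:

  0-simplices (10): [v_0], [v_1], [v_2], [v_3], [v_4], [v_5], [v_6], [v_7], [v_8], [v_9]
  1-simplices (21): (21 of them)
  2-simplices (15): (15 of them)
  3-simplices (4): [v_1,v_3,v_5,v_9], [v_1,v_3,v_7,v_9], [v_3,v_4,v_5,v_9], [v_3,v_5,v_6,v_9]

giving chain groups C_0 ≅ Z^10, C_1 ≅ Z^21, C_2 ≅ Z^15, C_3 ≅ Z^4.

Boundary ∂_1: C_1 → C_0 sends each edge [p,q] (with p < q) to q − p.
This gives a 10×21 integer matrix of rank 9; reducing to Smith normal form yields diagonal entries (1,1,1,1,1,1,1,1,1).

Boundary ∂_2: C_2 → C_1 maps a triangle to the signed sum of its edges. For instance
  ∂[v_5,v_6,v_9] = [v_6,v_9] − [v_5,v_9] + [v_5,v_6],
  ∂[v_3,v_4,v_5] = [v_4,v_5] − [v_3,v_5] + [v_3,v_4].
The 21×15 boundary matrix has rank 11 and Smith normal form diag(1,1,1,1,1,1,1,1,1,1,1).

∂_3: C_3 → C_2 sends each 3-simplex σ to the alternating sum Σ_i (−1)^i (σ with its i-th vertex removed). For instance
  ∂[v_1,v_3,v_5,v_9] = [v_3,v_5,v_9] − [v_1,v_5,v_9] + [v_1,v_3,v_9] − [v_1,v_3,v_5],
  ∂[v_3,v_4,v_5,v_9] = [v_4,v_5,v_9] − [v_3,v_5,v_9] + [v_3,v_4,v_9] − [v_3,v_4,v_5].
The resulting 15×4 matrix has rank 4, and its Smith normal form has invariant factors (1,1,1,1).

Computing H_k = (kernel of ∂_k) / (image of ∂_{k+1}):

  H_0: rank C_0 − rank ∂_1 = 10 − 9 = 1, and the invariant factors of ∂_1 are all 1, so H_0 = Z.
  H_1: rank ker ∂_1 − rank ∂_2 = (21 − 9) − 11 = 1, and the invariant factors of ∂_2 are all 1, so H_1 = Z.
  H_2: rank ker ∂_2 − rank ∂_3 = (15 − 11) − 4 = 0, and the invariant factors of ∂_3 are all 1, so H_2 = 0.
  H_3: rank ker ∂_3 − rank ∂_4 = (4 − 4) − 0 = 0, and there is no ∂_4, so H_3 = 0.

H_0 ≅ Z,  H_1 ≅ Z,  H_2 = 0,  H_3 = 0.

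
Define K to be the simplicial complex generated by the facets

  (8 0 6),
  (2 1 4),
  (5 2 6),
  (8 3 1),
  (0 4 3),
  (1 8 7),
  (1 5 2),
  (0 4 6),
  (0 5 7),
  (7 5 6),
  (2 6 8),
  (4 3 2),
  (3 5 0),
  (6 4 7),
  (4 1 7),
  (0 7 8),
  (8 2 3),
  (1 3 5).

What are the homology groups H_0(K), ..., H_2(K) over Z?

We work with the vertex ordering 0 < 1 < 2 < 3 < 4 < 5 < 6 < 7 < 8. The simplices of K, each written with vertices in increasing order, are:

  0-simplices (9): [0], [1], [2], [3], [4], [5], [6], [7], [8]
  1-simplices (27): (27 of them)
  2-simplices (18): [0,3,4], [0,3,5], [0,4,6], [0,5,7], [0,6,8], [0,7,8], [1,2,4], [1,2,5], [1,3,5], [1,3,8], [1,4,7], [1,7,8], [2,3,4], [2,3,8], [2,5,6], [2,6,8], [4,6,7], [5,6,7]

Hence C_0 ≅ Z^9, C_1 ≅ Z^27, C_2 ≅ Z^18.

The boundary map ∂_1: C_1 → C_0 is given by ∂[p,q] = [q] − [p]. For instance
  ∂[3,8] = [8] − [3].
This gives a 9×27 integer matrix of rank 8; reducing to Smith normal form yields diagonal entries (1,1,1,1,1,1,1,1).

∂_2: C_2 → C_1 maps a triangle to the signed sum of its edges. For instance
  ∂[5,6,7] = [6,7] − [5,7] + [5,6],
  ∂[1,3,8] = [3,8] − [1,8] + [1,3].
The 27×18 boundary matrix has rank 18 and Smith normal form diag(1,1,1,1,1,1,1,1,1,1,1,1,1,1,1,1,1,2).

Reading off H_k = ker ∂_k / im ∂_{k+1}:

  H_0: rank C_0 − rank ∂_1 = 9 − 8 = 1, and the invariant factors of ∂_1 are all 1, so H_0 ≅ Z.
  H_1: rank ker ∂_1 − rank ∂_2 = (27 − 8) − 18 = 1, and ∂_2 has invariant factor 2 > 1, so H_1 ≅ Z ⊕ Z/2.
  H_2: rank ker ∂_2 − rank ∂_3 = (18 − 18) − 0 = 0, and there is no ∂_3, so H_2 ≅ 0.

H_0 ≅ Z,  H_1 ≅ Z ⊕ Z/2,  H_2 = 0.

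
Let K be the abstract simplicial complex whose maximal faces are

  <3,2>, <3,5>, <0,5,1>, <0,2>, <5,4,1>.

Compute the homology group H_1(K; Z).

Fix the vertex order 0 < 1 < 2 < 3 < 4 < 5 and write every simplex with vertices in increasing order. Then dim K = 2 and the simplices of K are:

  0-simplices (6): [0], [1], [2], [3], [4], [5]
  1-simplices (8): [0,1], [0,2], [0,5], [1,4], [1,5], [2,3], [3,5], [4,5]
  2-simplices (2): [0,1,5], [1,4,5]

Hence C_0 ≅ Z^6, C_1 ≅ Z^8, C_2 ≅ Z^2.

∂_1: C_1 → C_0 is given by ∂[p,q] = [q] − [p]. For instance
  ∂[1,4] = [4] − [1].
This gives a 6×8 integer matrix of rank 5; reducing to Smith normal form yields diagonal entries (1,1,1,1,1).

Boundary ∂_2: C_2 → C_1 acts by ∂[p,q,r] = [q,r] − [p,r] + [p,q]. For instance
  ∂[1,4,5] = [4,5] − [1,5] + [1,4],
  ∂[0,1,5] = [1,5] − [0,5] + [0,1].
This gives a 8×2 integer matrix of rank 2; reducing to Smith normal form yields diagonal entries (1,1).

Now H_k = ker ∂_k / im ∂_{k+1}, so:

  H_1: rank ker ∂_1 − rank ∂_2 = (8 − 5) − 2 = 1, and the invariant factors of ∂_2 are all 1, so H_1 ≅ Z.

H_1 = Z.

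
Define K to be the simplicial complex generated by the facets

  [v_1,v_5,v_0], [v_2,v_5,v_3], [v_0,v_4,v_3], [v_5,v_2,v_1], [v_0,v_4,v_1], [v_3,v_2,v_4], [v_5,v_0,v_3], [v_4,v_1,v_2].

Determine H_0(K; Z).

Take the total order v_0 < v_1 < v_2 < v_3 < v_4 < v_5 on the vertex set. Then K (dimension 2) consists of the simplices:

  0-simplices (6): [v_0], [v_1], [v_2], [v_3], [v_4], [v_5]
  1-simplices (12): [v_0,v_1], [v_0,v_3], [v_0,v_4], [v_0,v_5], [v_1,v_2], [v_1,v_4], [v_1,v_5], [v_2,v_3], [v_2,v_4], [v_2,v_5], [v_3,v_4], [v_3,v_5]
  2-simplices (8): [v_0,v_1,v_4], [v_0,v_1,v_5], [v_0,v_3,v_4], [v_0,v_3,v_5], [v_1,v_2,v_4], [v_1,v_2,v_5], [v_2,v_3,v_4], [v_2,v_3,v_5]

so the chain groups are C_0 ≅ Z^6, C_1 ≅ Z^12, C_2 ≅ Z^8.

Boundary ∂_1: C_1 → C_0 is given by ∂[p,q] = [q] − [p]. For instance
  ∂[v_0,v_4] = [v_4] − [v_0].
The 6×12 boundary matrix has rank 5 and Smith normal form diag(1,1,1,1,1).

∂_2: C_2 → C_1 acts by ∂[p,q,r] = [q,r] − [p,r] + [p,q]. For instance
  ∂[v_1,v_2,v_4] = [v_2,v_4] − [v_1,v_4] + [v_1,v_2],
  ∂[v_1,v_2,v_5] = [v_2,v_5] − [v_1,v_5] + [v_1,v_2].
This gives a 12×8 integer matrix of rank 7; reducing to Smith normal form yields diagonal entries (1,1,1,1,1,1,1).

Now H_k = ker ∂_k / im ∂_{k+1}, so:

  H_0: rank C_0 − rank ∂_1 = 6 − 5 = 1, and the invariant factors of ∂_1 are all 1, so H_0 = Z.

H_0 = Z.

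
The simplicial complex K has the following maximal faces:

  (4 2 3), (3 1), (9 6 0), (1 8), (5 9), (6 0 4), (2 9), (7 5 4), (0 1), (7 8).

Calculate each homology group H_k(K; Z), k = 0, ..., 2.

We work with the vertex ordering 0 < 1 < 2 < 3 < 4 < 5 < 6 < 7 < 8 < 9. The simplices of K, each written with vertices in increasing order, are:

  0-simplices (10): [0], [1], [2], [3], [4], [5], [6], [7], [8], [9]
  1-simplices (17): [0,1], [0,4], [0,6], [0,9], [1,3], [1,8], [2,3], [2,4], [2,9], [3,4], [4,5], [4,6], [4,7], [5,7], [5,9], [6,9], [7,8]
  2-simplices (4): [0,4,6], [0,6,9], [2,3,4], [4,5,7]

so the chain groups are C_0 ≅ Z^10, C_1 ≅ Z^17, C_2 ≅ Z^4.

Boundary ∂_1: C_1 → C_0 sends each edge [p,q] (with p < q) to q − p. For instance
  ∂[4,5] = [5] − [4].
This gives a 10×17 integer matrix of rank 9; reducing to Smith normal form yields diagonal entries (1,1,1,1,1,1,1,1,1).

Boundary ∂_2: C_2 → C_1 sends each 2-simplex [p,q,r] to [q,r] − [p,r] + [p,q]. For instance
  ∂[0,4,6] = [4,6] − [0,6] + [0,4],
  ∂[0,6,9] = [6,9] − [0,9] + [0,6].
As a 17×4 matrix over Z this has rank 4, with invariant factors (1,1,1,1).

Now H_k = ker ∂_k / im ∂_{k+1}, so:

  H_0: rank C_0 − rank ∂_1 = 10 − 9 = 1, and the invariant factors of ∂_1 are all 1, so H_0 = Z.
  H_1: rank ker ∂_1 − rank ∂_2 = (17 − 9) − 4 = 4, and the invariant factors of ∂_2 are all 1, so H_1 = Z^4.
  H_2: rank ker ∂_2 − rank ∂_3 = (4 − 4) − 0 = 0, and there is no ∂_3, so H_2 = 0.

As a check, the Euler characteristic is 10 − 17 + 4 = -3, which agrees with 1 − 4 + 0 = -3.

H_0 ≅ Z,  H_1 ≅ Z^4,  H_2 = 0.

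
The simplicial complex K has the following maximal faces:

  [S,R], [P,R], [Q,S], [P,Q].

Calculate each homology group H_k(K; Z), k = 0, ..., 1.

Fix the vertex order P < Q < R < S and write every simplex with vertices in increasing order. Then dim K = 1 and the simplices of K are:

  0-simplices (4): P, Q, R, S
  1-simplices (4): PQ, PR, QS, RS

so the chain groups are C_0 ≅ Z^4, C_1 ≅ Z^4.

Boundary ∂_1: C_1 → C_0 maps an edge to its endpoints' difference, ∂[p,q] = q − p. For instance
  ∂QS = S − Q.
The 4×4 boundary matrix has rank 3 and Smith normal form diag(1,1,1).

From H_k ≅ ker(∂_k) / im(∂_{k+1}) we obtain:

  H_0: rank C_0 − rank ∂_1 = 4 − 3 = 1, and the invariant factors of ∂_1 are all 1, so H_0 = Z.
  H_1: rank ker ∂_1 − rank ∂_2 = (4 − 3) − 0 = 1, and there is no ∂_2, so H_1 = Z.

H_0 = Z,  H_1 = Z.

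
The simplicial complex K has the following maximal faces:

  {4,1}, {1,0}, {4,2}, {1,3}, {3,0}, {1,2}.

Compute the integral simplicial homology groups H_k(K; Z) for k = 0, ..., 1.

H_0 ≅ Z,  H_1 ≅ Z^2.

Order the vertices as 0 < 1 < 2 < 3 < 4. Listing each simplex with vertices in this order, K has dimension 1 with simplices:

  0-simplices (5): [0], [1], [2], [3], [4]
  1-simplices (6): [0,1], [0,3], [1,2], [1,3], [1,4], [2,4]

Hence C_0 ≅ Z^5, C_1 ≅ Z^6.

The boundary map ∂_1: C_1 → C_0 sends each edge [p,q] (with p < q) to q − p. For instance
  ∂[1,4] = [4] − [1].
This gives a 5×6 integer matrix of rank 4; reducing to Smith normal form yields diagonal entries (1,1,1,1).

Now H_k = ker ∂_k / im ∂_{k+1}, so:

  H_0: rank C_0 − rank ∂_1 = 5 − 4 = 1, and the invariant factors of ∂_1 are all 1, so H_0 = Z.
  H_1: rank ker ∂_1 − rank ∂_2 = (6 − 4) − 0 = 2, and there is no ∂_2, so H_1 = Z^2.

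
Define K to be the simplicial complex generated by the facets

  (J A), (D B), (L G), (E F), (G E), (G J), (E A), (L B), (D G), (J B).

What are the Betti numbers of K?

K has 8 vertices, 10 edges.
rank ∂_0 = 0, rank ∂_1 = 7 ⇒ b_0 = 8 − 0 − 7 = 1; all invariant factors of ∂_1 are 1 so no torsion. So H_0 ≅ Z.
rank ∂_1 = 7, rank ∂_2 = 0 ⇒ b_1 = 10 − 7 − 0 = 3. So H_1 ≅ Z^3.

b_0 = 1, b_1 = 3.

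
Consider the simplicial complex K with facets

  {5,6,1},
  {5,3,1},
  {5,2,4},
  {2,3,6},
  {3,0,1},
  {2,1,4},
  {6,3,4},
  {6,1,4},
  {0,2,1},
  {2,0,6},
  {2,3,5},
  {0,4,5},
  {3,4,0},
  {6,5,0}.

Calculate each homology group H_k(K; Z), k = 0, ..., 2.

H_0 = Z,  H_1 = Z^2,  H_2 = Z.

K has 7 vertices, 21 edges, 14 triangles.
rank ∂_0 = 0, rank ∂_1 = 6 ⇒ b_0 = 7 − 0 − 6 = 1; all invariant factors of ∂_1 are 1 so no torsion. So H_0 = Z.
rank ∂_1 = 6, rank ∂_2 = 13 ⇒ b_1 = 21 − 6 − 13 = 2; all invariant factors of ∂_2 are 1 so no torsion. So H_1 = Z^2.
rank ∂_2 = 13, rank ∂_3 = 0 ⇒ b_2 = 14 − 13 − 0 = 1. So H_2 = Z.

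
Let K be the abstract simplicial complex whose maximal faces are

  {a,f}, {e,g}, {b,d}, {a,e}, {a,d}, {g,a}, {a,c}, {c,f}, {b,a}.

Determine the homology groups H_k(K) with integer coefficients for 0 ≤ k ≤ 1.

Order the vertices as a < b < c < d < e < f < g. Listing each simplex with vertices in this order, K has dimension 1 with simplices:

  0-simplices (7): a, b, c, d, e, f, g
  1-simplices (9): ab, ac, ad, ae, af, ag, bd, cf, eg

Hence C_0 ≅ Z^7, C_1 ≅ Z^9.

The boundary map ∂_1: C_1 → C_0 sends each edge [p,q] (with p < q) to q − p. For instance
  ∂ac = c − a.
As a 7×9 matrix over Z this has rank 6, with invariant factors (1,1,1,1,1,1).

Reading off H_k = ker ∂_k / im ∂_{k+1}:

  H_0: rank C_0 − rank ∂_1 = 7 − 6 = 1, and the invariant factors of ∂_1 are all 1, so H_0 ≅ Z.
  H_1: rank ker ∂_1 − rank ∂_2 = (9 − 6) − 0 = 3, and there is no ∂_2, so H_1 ≅ Z^3.

As a check, the Euler characteristic is 7 − 9 = -2, which agrees with 1 − 3 = -2.

H_0 = Z,  H_1 = Z^3.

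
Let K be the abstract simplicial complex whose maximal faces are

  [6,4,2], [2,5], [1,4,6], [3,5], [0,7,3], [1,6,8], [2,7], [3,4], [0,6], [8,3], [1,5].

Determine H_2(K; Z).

Order the vertices as 0 < 1 < 2 < 3 < 4 < 5 < 6 < 7 < 8. Listing each simplex with vertices in this order, K has dimension 2 with simplices:

  0-simplices (9): [0], [1], [2], [3], [4], [5], [6], [7], [8]
  1-simplices (17): [0,3], [0,6], [0,7], [1,4], [1,5], [1,6], [1,8], [2,4], [2,5], [2,6], [2,7], [3,4], [3,5], [3,7], [3,8], [4,6], [6,8]
  2-simplices (4): [0,3,7], [1,4,6], [1,6,8], [2,4,6]

Hence C_0 ≅ Z^9, C_1 ≅ Z^17, C_2 ≅ Z^4.

The boundary map ∂_1: C_1 → C_0 maps an edge to its endpoints' difference, ∂[p,q] = q − p. For instance
  ∂[2,5] = [5] − [2].
This gives a 9×17 integer matrix of rank 8; reducing to Smith normal form yields diagonal entries (1,1,1,1,1,1,1,1).

The boundary map ∂_2: C_2 → C_1 maps a triangle to the signed sum of its edges. For instance
  ∂[1,4,6] = [4,6] − [1,6] + [1,4],
  ∂[0,3,7] = [3,7] − [0,7] + [0,3].
This gives a 17×4 integer matrix of rank 4; reducing to Smith normal form yields diagonal entries (1,1,1,1).

Now H_k = ker ∂_k / im ∂_{k+1}, so:

  H_2: rank ker ∂_2 − rank ∂_3 = (4 − 4) − 0 = 0, and there is no ∂_3, so H_2 ≅ 0.

H_2 ≅ 0.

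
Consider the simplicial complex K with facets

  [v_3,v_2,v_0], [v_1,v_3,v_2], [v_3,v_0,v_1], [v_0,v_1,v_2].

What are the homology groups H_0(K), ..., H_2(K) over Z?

Fix the vertex order v_0 < v_1 < v_2 < v_3 and write every simplex with vertices in increasing order. Then dim K = 2 and the simplices of K are:

  0-simplices (4): [v_0], [v_1], [v_2], [v_3]
  1-simplices (6): [v_0,v_1], [v_0,v_2], [v_0,v_3], [v_1,v_2], [v_1,v_3], [v_2,v_3]
  2-simplices (4): [v_0,v_1,v_2], [v_0,v_1,v_3], [v_0,v_2,v_3], [v_1,v_2,v_3]

Hence C_0 ≅ Z^4, C_1 ≅ Z^6, C_2 ≅ Z^4.

The boundary map ∂_1: C_1 → C_0 sends each edge [p,q] (with p < q) to q − p. For instance
  ∂[v_0,v_3] = [v_3] − [v_0].
The resulting 4×6 matrix has rank 3, and its Smith normal form has invariant factors (1,1,1).

Boundary ∂_2: C_2 → C_1 maps a triangle to the signed sum of its edges. For instance
  ∂[v_0,v_2,v_3] = [v_2,v_3] − [v_0,v_3] + [v_0,v_2],
  ∂[v_0,v_1,v_3] = [v_1,v_3] − [v_0,v_3] + [v_0,v_1].
This gives a 6×4 integer matrix of rank 3; reducing to Smith normal form yields diagonal entries (1,1,1).

Now H_k = ker ∂_k / im ∂_{k+1}, so:

  H_0: rank C_0 − rank ∂_1 = 4 − 3 = 1, and the invariant factors of ∂_1 are all 1, so H_0 ≅ Z.
  H_1: rank ker ∂_1 − rank ∂_2 = (6 − 3) − 3 = 0, and the invariant factors of ∂_2 are all 1, so H_1 ≅ 0.
  H_2: rank ker ∂_2 − rank ∂_3 = (4 − 3) − 0 = 1, and there is no ∂_3, so H_2 ≅ Z.

(K is a triangulation of the 2-sphere S^2.)

H_0 = Z,  H_1 = 0,  H_2 = Z.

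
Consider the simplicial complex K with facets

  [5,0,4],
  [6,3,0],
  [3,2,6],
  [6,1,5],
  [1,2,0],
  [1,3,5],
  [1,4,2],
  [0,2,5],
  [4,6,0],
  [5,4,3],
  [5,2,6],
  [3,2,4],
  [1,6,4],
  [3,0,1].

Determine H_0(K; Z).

H_0 ≅ Z.

We work with the vertex ordering 0 < 1 < 2 < 3 < 4 < 5 < 6. The simplices of K, each written with vertices in increasing order, are:

  0-simplices (7): [0], [1], [2], [3], [4], [5], [6]
  1-simplices (21): [0,1], [0,2], [0,3], [0,4], [0,5], [0,6], [1,2], [1,3], [1,4], [1,5], [1,6], [2,3], [2,4], [2,5], [2,6], [3,4], [3,5], [3,6], [4,5], [4,6], [5,6]
  2-simplices (14): [0,1,2], [0,1,3], [0,2,5], [0,3,6], [0,4,5], [0,4,6], [1,2,4], [1,3,5], [1,4,6], [1,5,6], [2,3,4], [2,3,6], [2,5,6], [3,4,5]

giving chain groups C_0 ≅ Z^7, C_1 ≅ Z^21, C_2 ≅ Z^14.

∂_1: C_1 → C_0 maps an edge to its endpoints' difference, ∂[p,q] = q − p.
This gives a 7×21 integer matrix of rank 6; reducing to Smith normal form yields diagonal entries (1,1,1,1,1,1).

The boundary map ∂_2: C_2 → C_1 acts by ∂[p,q,r] = [q,r] − [p,r] + [p,q]. For instance
  ∂[0,1,2] = [1,2] − [0,2] + [0,1],
  ∂[1,5,6] = [5,6] − [1,6] + [1,5].
The resulting 21×14 matrix has rank 13, and its Smith normal form has invariant factors (1,1,1,1,1,1,1,1,1,1,1,1,1).

From H_k ≅ ker(∂_k) / im(∂_{k+1}) we obtain:

  H_0: rank C_0 − rank ∂_1 = 7 − 6 = 1, and the invariant factors of ∂_1 are all 1, so H_0 = Z.

(K is a triangulation of the torus T^2.)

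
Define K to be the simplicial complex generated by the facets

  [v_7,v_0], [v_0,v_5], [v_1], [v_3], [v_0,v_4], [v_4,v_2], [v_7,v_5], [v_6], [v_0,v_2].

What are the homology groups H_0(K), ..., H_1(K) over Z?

H_0 ≅ Z^4,  H_1 ≅ Z^2.

Fix the vertex order v_0 < v_1 < v_2 < v_3 < v_4 < v_5 < v_6 < v_7 and write every simplex with vertices in increasing order. Then dim K = 1 and the simplices of K are:

  0-simplices (8): [v_0], [v_1], [v_2], [v_3], [v_4], [v_5], [v_6], [v_7]
  1-simplices (6): [v_0,v_2], [v_0,v_4], [v_0,v_5], [v_0,v_7], [v_2,v_4], [v_5,v_7]

so the chain groups are C_0 ≅ Z^8, C_1 ≅ Z^6.

The boundary map ∂_1: C_1 → C_0 maps an edge to its endpoints' difference, ∂[p,q] = q − p.
The resulting 8×6 matrix has rank 4, and its Smith normal form has invariant factors (1,1,1,1).

Computing H_k = (kernel of ∂_k) / (image of ∂_{k+1}):

  H_0: rank C_0 − rank ∂_1 = 8 − 4 = 4, and the invariant factors of ∂_1 are all 1, so H_0 ≅ Z^4.
  H_1: rank ker ∂_1 − rank ∂_2 = (6 − 4) − 0 = 2, and there is no ∂_2, so H_1 ≅ Z^2.

(K is a triangulation of the disjoint union of a set of 3 points and a wedge of 2 circles.)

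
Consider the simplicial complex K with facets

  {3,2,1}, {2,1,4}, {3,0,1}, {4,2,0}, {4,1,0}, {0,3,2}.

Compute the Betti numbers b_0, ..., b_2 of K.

b_0 = 1, b_1 = 0, b_2 = 1.

Fix the vertex order 0 < 1 < 2 < 3 < 4 and write every simplex with vertices in increasing order. Then dim K = 2 and the simplices of K are:

  0-simplices (5): [0], [1], [2], [3], [4]
  1-simplices (9): [0,1], [0,2], [0,3], [0,4], [1,2], [1,3], [1,4], [2,3], [2,4]
  2-simplices (6): [0,1,3], [0,1,4], [0,2,3], [0,2,4], [1,2,3], [1,2,4]

so the chain groups are C_0 ≅ Z^5, C_1 ≅ Z^9, C_2 ≅ Z^6.

∂_1: C_1 → C_0 maps an edge to its endpoints' difference, ∂[p,q] = q − p. For instance
  ∂[1,2] = [2] − [1].
This gives a 5×9 integer matrix of rank 4; reducing to Smith normal form yields diagonal entries (1,1,1,1).

The boundary map ∂_2: C_2 → C_1 maps a triangle to the signed sum of its edges. For instance
  ∂[0,2,3] = [2,3] − [0,3] + [0,2],
  ∂[0,2,4] = [2,4] − [0,4] + [0,2].
This gives a 9×6 integer matrix of rank 5; reducing to Smith normal form yields diagonal entries (1,1,1,1,1).

Computing H_k = (kernel of ∂_k) / (image of ∂_{k+1}):

  H_0: rank C_0 − rank ∂_1 = 5 − 4 = 1, and the invariant factors of ∂_1 are all 1, so H_0 = Z.
  H_1: rank ker ∂_1 − rank ∂_2 = (9 − 4) − 5 = 0, and the invariant factors of ∂_2 are all 1, so H_1 = 0.
  H_2: rank ker ∂_2 − rank ∂_3 = (6 − 5) − 0 = 1, and there is no ∂_3, so H_2 = Z.

As a check, the Euler characteristic is 5 − 9 + 6 = 2, which agrees with 1 − 0 + 1 = 2.
(K is a triangulation of the 2-sphere S^2.)

Hence the Betti numbers are b_0 = 1, b_1 = 0, b_2 = 1.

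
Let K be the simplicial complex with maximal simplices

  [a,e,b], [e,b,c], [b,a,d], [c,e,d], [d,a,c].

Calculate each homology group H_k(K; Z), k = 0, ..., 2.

H_0 ≅ Z,  H_1 ≅ Z,  H_2 = 0.

Take the total order a < b < c < d < e on the vertex set. Then K (dimension 2) consists of the simplices:

  0-simplices (5): a, b, c, d, e
  1-simplices (10): ab, ac, ad, ae, bc, bd, be, cd, ce, de
  2-simplices (5): abd, abe, acd, bce, cde

Hence C_0 ≅ Z^5, C_1 ≅ Z^10, C_2 ≅ Z^5.

Boundary ∂_1: C_1 → C_0 is given by ∂[p,q] = [q] − [p]. For instance
  ∂be = e − b.
The 5×10 boundary matrix has rank 4 and Smith normal form diag(1,1,1,1).

Boundary ∂_2: C_2 → C_1 maps a triangle to the signed sum of its edges. For instance
  ∂cde = de − ce + cd,
  ∂acd = cd − ad + ac.
The resulting 10×5 matrix has rank 5, and its Smith normal form has invariant factors (1,1,1,1,1).

Computing H_k = (kernel of ∂_k) / (image of ∂_{k+1}):

  H_0: rank C_0 − rank ∂_1 = 5 − 4 = 1, and the invariant factors of ∂_1 are all 1, so H_0 = Z.
  H_1: rank ker ∂_1 − rank ∂_2 = (10 − 4) − 5 = 1, and the invariant factors of ∂_2 are all 1, so H_1 = Z.
  H_2: rank ker ∂_2 − rank ∂_3 = (5 − 5) − 0 = 0, and there is no ∂_3, so H_2 = 0.

As a check, the Euler characteristic is 5 − 10 + 5 = 0, which agrees with 1 − 1 + 0 = 0.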